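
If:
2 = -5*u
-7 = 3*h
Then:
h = -7/3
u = -2/5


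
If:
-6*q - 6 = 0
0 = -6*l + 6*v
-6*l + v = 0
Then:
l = 0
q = -1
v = 0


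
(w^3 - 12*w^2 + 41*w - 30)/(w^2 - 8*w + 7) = (w^2 - 11*w + 30)/(w - 7)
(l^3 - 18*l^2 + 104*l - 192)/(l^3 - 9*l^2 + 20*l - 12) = (l^2 - 12*l + 32)/(l^2 - 3*l + 2)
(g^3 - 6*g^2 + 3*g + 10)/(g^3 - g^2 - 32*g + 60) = (g + 1)/(g + 6)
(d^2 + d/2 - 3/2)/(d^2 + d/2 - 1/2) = (2*d^2 + d - 3)/(2*d^2 + d - 1)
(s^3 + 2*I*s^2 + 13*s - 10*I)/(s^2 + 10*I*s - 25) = (s^2 - 3*I*s - 2)/(s + 5*I)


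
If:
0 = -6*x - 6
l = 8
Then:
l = 8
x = -1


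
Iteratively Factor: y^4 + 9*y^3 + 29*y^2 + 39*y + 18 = (y + 1)*(y^3 + 8*y^2 + 21*y + 18) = (y + 1)*(y + 3)*(y^2 + 5*y + 6) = (y + 1)*(y + 3)^2*(y + 2)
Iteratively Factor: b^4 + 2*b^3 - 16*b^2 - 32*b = (b + 4)*(b^3 - 2*b^2 - 8*b) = (b - 4)*(b + 4)*(b^2 + 2*b) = (b - 4)*(b + 2)*(b + 4)*(b)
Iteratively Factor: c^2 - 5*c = (c - 5)*(c)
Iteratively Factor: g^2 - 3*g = (g)*(g - 3)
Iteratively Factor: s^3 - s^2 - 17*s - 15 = (s + 1)*(s^2 - 2*s - 15) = (s - 5)*(s + 1)*(s + 3)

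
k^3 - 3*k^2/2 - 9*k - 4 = (k - 4)*(k + 1/2)*(k + 2)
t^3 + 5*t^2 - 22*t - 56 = (t - 4)*(t + 2)*(t + 7)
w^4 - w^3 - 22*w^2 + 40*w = w*(w - 4)*(w - 2)*(w + 5)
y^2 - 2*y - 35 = (y - 7)*(y + 5)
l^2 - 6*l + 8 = (l - 4)*(l - 2)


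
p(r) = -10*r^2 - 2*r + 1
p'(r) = -20*r - 2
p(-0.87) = -4.83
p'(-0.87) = 15.40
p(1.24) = -16.86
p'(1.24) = -26.80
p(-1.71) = -24.82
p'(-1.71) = 32.20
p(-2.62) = -62.40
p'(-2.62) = 50.40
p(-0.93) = -5.79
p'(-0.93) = 16.60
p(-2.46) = -54.60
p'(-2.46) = 47.20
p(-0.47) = -0.27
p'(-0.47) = 7.40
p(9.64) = -947.58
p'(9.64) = -194.80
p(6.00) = -371.00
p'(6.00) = -122.00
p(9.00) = -827.00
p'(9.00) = -182.00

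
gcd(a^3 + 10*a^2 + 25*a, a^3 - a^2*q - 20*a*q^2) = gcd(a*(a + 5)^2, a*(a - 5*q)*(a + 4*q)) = a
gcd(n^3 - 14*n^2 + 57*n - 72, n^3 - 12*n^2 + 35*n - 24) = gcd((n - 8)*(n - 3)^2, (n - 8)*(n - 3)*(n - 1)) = n^2 - 11*n + 24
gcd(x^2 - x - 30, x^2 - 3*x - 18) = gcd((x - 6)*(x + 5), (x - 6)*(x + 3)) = x - 6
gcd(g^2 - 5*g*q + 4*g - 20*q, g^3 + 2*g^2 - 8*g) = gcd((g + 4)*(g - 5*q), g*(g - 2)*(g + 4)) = g + 4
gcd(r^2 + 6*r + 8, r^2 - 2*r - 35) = 1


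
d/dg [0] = 0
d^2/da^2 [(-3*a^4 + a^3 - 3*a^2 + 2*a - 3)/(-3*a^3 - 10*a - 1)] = 2*(-63*a^6 + 9*a^5 + 810*a^4 + 137*a^3 + 294*a^2 - 30*a + 323)/(27*a^9 + 270*a^7 + 27*a^6 + 900*a^5 + 180*a^4 + 1009*a^3 + 300*a^2 + 30*a + 1)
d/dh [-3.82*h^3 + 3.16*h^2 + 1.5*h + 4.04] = -11.46*h^2 + 6.32*h + 1.5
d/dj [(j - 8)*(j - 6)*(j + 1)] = 3*j^2 - 26*j + 34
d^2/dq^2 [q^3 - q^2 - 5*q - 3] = 6*q - 2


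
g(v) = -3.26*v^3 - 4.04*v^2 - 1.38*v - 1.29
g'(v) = -9.78*v^2 - 8.08*v - 1.38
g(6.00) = -859.17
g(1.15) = -13.18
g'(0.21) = -3.51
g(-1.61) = 4.06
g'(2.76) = -98.18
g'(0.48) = -7.51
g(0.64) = -4.68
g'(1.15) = -23.61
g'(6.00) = -401.94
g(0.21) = -1.79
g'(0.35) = -5.41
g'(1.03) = -20.08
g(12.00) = -6232.89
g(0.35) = -2.41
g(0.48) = -3.24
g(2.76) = -104.41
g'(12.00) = -1506.66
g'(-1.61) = -13.72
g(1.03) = -10.56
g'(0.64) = -10.56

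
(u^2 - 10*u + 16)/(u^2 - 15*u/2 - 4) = 2*(u - 2)/(2*u + 1)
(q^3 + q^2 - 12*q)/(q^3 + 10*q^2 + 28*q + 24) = q*(q^2 + q - 12)/(q^3 + 10*q^2 + 28*q + 24)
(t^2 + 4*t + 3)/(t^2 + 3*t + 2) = (t + 3)/(t + 2)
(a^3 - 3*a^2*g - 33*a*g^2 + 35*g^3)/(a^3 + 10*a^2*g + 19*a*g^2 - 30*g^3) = (a - 7*g)/(a + 6*g)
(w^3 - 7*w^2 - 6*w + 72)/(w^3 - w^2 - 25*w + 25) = (w^3 - 7*w^2 - 6*w + 72)/(w^3 - w^2 - 25*w + 25)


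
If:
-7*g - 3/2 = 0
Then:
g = -3/14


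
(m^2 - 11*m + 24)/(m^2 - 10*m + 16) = (m - 3)/(m - 2)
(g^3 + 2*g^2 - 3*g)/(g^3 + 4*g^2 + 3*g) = (g - 1)/(g + 1)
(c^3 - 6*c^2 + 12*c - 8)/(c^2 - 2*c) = c - 4 + 4/c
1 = 1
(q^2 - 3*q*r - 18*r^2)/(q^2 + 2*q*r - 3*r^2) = (q - 6*r)/(q - r)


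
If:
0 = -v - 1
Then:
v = -1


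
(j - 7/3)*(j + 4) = j^2 + 5*j/3 - 28/3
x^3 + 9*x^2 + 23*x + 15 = (x + 1)*(x + 3)*(x + 5)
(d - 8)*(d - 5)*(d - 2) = d^3 - 15*d^2 + 66*d - 80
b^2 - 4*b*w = b*(b - 4*w)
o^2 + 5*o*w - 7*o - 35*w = (o - 7)*(o + 5*w)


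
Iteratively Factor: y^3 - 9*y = (y + 3)*(y^2 - 3*y) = (y - 3)*(y + 3)*(y)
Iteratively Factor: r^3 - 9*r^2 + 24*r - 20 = (r - 2)*(r^2 - 7*r + 10) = (r - 5)*(r - 2)*(r - 2)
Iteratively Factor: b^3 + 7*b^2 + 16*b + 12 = (b + 2)*(b^2 + 5*b + 6) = (b + 2)^2*(b + 3)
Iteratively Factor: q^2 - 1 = (q - 1)*(q + 1)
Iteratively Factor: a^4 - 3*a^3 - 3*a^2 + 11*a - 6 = (a + 2)*(a^3 - 5*a^2 + 7*a - 3) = (a - 1)*(a + 2)*(a^2 - 4*a + 3) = (a - 1)^2*(a + 2)*(a - 3)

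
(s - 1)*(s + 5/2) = s^2 + 3*s/2 - 5/2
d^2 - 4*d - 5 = (d - 5)*(d + 1)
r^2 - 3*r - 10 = (r - 5)*(r + 2)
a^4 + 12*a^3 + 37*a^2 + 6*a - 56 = (a - 1)*(a + 2)*(a + 4)*(a + 7)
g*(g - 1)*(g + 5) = g^3 + 4*g^2 - 5*g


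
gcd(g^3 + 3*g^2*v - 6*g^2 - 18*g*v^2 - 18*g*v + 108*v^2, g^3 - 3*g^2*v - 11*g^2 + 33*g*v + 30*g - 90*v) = -g^2 + 3*g*v + 6*g - 18*v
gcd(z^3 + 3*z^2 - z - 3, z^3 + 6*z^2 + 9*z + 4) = z + 1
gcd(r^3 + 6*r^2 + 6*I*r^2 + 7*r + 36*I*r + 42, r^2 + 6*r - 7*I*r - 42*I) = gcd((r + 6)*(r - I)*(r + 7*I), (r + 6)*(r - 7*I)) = r + 6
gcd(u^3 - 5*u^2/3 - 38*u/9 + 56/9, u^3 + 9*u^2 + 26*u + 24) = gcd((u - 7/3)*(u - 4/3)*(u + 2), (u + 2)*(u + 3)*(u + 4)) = u + 2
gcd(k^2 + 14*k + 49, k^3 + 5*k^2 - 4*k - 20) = 1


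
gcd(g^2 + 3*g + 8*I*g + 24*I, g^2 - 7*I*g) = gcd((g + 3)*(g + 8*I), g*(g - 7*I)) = 1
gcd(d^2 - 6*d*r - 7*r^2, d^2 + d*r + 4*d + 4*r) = d + r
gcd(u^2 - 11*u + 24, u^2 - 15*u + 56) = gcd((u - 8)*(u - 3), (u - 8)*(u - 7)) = u - 8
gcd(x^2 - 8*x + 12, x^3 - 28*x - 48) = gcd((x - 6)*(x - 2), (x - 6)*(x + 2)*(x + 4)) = x - 6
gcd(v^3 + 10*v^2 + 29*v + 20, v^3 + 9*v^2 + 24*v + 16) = v^2 + 5*v + 4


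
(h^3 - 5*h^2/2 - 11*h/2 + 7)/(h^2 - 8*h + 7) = (h^2 - 3*h/2 - 7)/(h - 7)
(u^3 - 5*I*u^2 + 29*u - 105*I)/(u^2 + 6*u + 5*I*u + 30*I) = (u^2 - 10*I*u - 21)/(u + 6)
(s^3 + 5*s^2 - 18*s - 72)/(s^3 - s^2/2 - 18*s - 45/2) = 2*(s^2 + 2*s - 24)/(2*s^2 - 7*s - 15)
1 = 1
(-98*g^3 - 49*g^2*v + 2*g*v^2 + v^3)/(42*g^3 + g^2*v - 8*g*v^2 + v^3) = (7*g + v)/(-3*g + v)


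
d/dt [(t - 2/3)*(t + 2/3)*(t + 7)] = 3*t^2 + 14*t - 4/9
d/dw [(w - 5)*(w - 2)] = 2*w - 7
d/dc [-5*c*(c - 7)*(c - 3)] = -15*c^2 + 100*c - 105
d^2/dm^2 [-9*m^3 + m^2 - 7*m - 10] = 2 - 54*m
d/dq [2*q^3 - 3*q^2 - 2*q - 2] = 6*q^2 - 6*q - 2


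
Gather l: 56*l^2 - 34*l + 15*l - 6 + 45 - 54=56*l^2 - 19*l - 15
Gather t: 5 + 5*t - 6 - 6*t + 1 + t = 0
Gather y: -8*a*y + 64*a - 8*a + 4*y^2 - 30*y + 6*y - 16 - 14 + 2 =56*a + 4*y^2 + y*(-8*a - 24) - 28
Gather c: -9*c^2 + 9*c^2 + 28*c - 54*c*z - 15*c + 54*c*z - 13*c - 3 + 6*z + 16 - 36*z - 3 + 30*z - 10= 0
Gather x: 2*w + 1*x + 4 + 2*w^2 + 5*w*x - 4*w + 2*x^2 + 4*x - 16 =2*w^2 - 2*w + 2*x^2 + x*(5*w + 5) - 12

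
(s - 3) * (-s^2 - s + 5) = -s^3 + 2*s^2 + 8*s - 15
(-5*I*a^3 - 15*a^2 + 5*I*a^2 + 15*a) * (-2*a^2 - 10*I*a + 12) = 10*I*a^5 - 20*a^4 - 10*I*a^4 + 20*a^3 + 90*I*a^3 - 180*a^2 - 90*I*a^2 + 180*a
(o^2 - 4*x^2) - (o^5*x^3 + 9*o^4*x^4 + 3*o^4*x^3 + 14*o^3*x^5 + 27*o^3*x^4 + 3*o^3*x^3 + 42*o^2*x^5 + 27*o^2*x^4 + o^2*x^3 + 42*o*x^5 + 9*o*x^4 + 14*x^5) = -o^5*x^3 - 9*o^4*x^4 - 3*o^4*x^3 - 14*o^3*x^5 - 27*o^3*x^4 - 3*o^3*x^3 - 42*o^2*x^5 - 27*o^2*x^4 - o^2*x^3 + o^2 - 42*o*x^5 - 9*o*x^4 - 14*x^5 - 4*x^2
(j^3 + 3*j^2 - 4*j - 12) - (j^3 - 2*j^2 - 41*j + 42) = 5*j^2 + 37*j - 54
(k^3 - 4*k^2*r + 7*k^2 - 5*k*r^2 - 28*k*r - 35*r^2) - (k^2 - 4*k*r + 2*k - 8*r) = k^3 - 4*k^2*r + 6*k^2 - 5*k*r^2 - 24*k*r - 2*k - 35*r^2 + 8*r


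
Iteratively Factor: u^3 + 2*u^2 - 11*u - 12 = (u + 4)*(u^2 - 2*u - 3) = (u - 3)*(u + 4)*(u + 1)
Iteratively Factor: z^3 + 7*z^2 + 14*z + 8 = (z + 4)*(z^2 + 3*z + 2) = (z + 1)*(z + 4)*(z + 2)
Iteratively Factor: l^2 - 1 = (l + 1)*(l - 1)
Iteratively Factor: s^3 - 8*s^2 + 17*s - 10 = (s - 5)*(s^2 - 3*s + 2) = (s - 5)*(s - 1)*(s - 2)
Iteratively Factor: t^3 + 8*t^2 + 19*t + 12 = (t + 4)*(t^2 + 4*t + 3) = (t + 3)*(t + 4)*(t + 1)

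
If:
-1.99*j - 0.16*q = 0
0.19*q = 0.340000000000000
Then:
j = -0.14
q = 1.79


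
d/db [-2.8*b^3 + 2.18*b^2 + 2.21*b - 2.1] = -8.4*b^2 + 4.36*b + 2.21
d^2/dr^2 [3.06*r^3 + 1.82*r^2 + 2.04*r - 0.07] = 18.36*r + 3.64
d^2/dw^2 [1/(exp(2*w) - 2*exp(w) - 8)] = 2*((1 - 2*exp(w))*(-exp(2*w) + 2*exp(w) + 8) - 4*(1 - exp(w))^2*exp(w))*exp(w)/(-exp(2*w) + 2*exp(w) + 8)^3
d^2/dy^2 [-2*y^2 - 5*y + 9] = -4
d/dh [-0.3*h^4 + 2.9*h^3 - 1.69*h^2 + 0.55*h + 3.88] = -1.2*h^3 + 8.7*h^2 - 3.38*h + 0.55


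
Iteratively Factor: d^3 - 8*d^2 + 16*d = (d - 4)*(d^2 - 4*d) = d*(d - 4)*(d - 4)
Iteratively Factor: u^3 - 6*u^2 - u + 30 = (u - 3)*(u^2 - 3*u - 10) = (u - 5)*(u - 3)*(u + 2)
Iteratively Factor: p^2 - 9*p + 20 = (p - 4)*(p - 5)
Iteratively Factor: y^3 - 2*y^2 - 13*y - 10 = (y + 1)*(y^2 - 3*y - 10) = (y - 5)*(y + 1)*(y + 2)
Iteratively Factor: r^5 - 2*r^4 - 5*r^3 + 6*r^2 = (r)*(r^4 - 2*r^3 - 5*r^2 + 6*r) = r*(r + 2)*(r^3 - 4*r^2 + 3*r) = r*(r - 1)*(r + 2)*(r^2 - 3*r) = r^2*(r - 1)*(r + 2)*(r - 3)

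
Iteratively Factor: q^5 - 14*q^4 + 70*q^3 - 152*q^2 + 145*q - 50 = (q - 1)*(q^4 - 13*q^3 + 57*q^2 - 95*q + 50) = (q - 2)*(q - 1)*(q^3 - 11*q^2 + 35*q - 25) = (q - 2)*(q - 1)^2*(q^2 - 10*q + 25) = (q - 5)*(q - 2)*(q - 1)^2*(q - 5)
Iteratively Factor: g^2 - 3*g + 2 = (g - 2)*(g - 1)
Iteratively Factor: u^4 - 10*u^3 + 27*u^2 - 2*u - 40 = (u - 5)*(u^3 - 5*u^2 + 2*u + 8) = (u - 5)*(u - 2)*(u^2 - 3*u - 4) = (u - 5)*(u - 2)*(u + 1)*(u - 4)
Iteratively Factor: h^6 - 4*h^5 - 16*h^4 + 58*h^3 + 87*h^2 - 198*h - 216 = (h - 4)*(h^5 - 16*h^3 - 6*h^2 + 63*h + 54) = (h - 4)*(h + 2)*(h^4 - 2*h^3 - 12*h^2 + 18*h + 27) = (h - 4)*(h + 1)*(h + 2)*(h^3 - 3*h^2 - 9*h + 27) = (h - 4)*(h - 3)*(h + 1)*(h + 2)*(h^2 - 9) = (h - 4)*(h - 3)*(h + 1)*(h + 2)*(h + 3)*(h - 3)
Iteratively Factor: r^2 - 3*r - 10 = (r + 2)*(r - 5)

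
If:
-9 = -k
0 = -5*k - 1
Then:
No Solution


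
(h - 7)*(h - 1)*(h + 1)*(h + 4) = h^4 - 3*h^3 - 29*h^2 + 3*h + 28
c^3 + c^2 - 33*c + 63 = (c - 3)^2*(c + 7)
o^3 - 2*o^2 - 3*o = o*(o - 3)*(o + 1)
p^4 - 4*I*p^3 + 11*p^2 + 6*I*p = p*(p - 6*I)*(p + I)^2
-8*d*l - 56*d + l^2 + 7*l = (-8*d + l)*(l + 7)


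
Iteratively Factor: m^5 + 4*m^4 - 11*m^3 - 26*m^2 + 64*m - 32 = (m - 1)*(m^4 + 5*m^3 - 6*m^2 - 32*m + 32) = (m - 2)*(m - 1)*(m^3 + 7*m^2 + 8*m - 16) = (m - 2)*(m - 1)*(m + 4)*(m^2 + 3*m - 4) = (m - 2)*(m - 1)*(m + 4)^2*(m - 1)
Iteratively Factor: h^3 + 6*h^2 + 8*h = (h)*(h^2 + 6*h + 8) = h*(h + 4)*(h + 2)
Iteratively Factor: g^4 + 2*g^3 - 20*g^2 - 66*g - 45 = (g - 5)*(g^3 + 7*g^2 + 15*g + 9) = (g - 5)*(g + 3)*(g^2 + 4*g + 3) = (g - 5)*(g + 3)^2*(g + 1)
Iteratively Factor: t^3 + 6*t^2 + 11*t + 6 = (t + 1)*(t^2 + 5*t + 6) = (t + 1)*(t + 3)*(t + 2)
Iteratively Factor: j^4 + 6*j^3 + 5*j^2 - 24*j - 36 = (j + 3)*(j^3 + 3*j^2 - 4*j - 12) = (j - 2)*(j + 3)*(j^2 + 5*j + 6) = (j - 2)*(j + 3)^2*(j + 2)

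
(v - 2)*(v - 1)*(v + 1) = v^3 - 2*v^2 - v + 2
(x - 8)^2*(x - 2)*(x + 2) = x^4 - 16*x^3 + 60*x^2 + 64*x - 256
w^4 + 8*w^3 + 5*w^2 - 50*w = w*(w - 2)*(w + 5)^2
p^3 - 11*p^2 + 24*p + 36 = (p - 6)^2*(p + 1)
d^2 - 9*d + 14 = (d - 7)*(d - 2)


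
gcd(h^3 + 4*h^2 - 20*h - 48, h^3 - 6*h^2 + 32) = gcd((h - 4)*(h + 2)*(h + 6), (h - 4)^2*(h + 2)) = h^2 - 2*h - 8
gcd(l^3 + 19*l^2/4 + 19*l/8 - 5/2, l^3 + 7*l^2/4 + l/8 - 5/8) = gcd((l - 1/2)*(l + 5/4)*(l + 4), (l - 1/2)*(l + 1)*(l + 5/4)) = l^2 + 3*l/4 - 5/8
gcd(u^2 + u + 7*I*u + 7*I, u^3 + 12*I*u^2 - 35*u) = u + 7*I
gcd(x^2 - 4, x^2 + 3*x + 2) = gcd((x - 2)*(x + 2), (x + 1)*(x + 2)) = x + 2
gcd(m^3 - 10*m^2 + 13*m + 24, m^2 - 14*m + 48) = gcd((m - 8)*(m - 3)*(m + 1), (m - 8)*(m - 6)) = m - 8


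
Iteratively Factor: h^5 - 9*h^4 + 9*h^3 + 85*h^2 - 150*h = (h - 5)*(h^4 - 4*h^3 - 11*h^2 + 30*h) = (h - 5)^2*(h^3 + h^2 - 6*h) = (h - 5)^2*(h - 2)*(h^2 + 3*h) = h*(h - 5)^2*(h - 2)*(h + 3)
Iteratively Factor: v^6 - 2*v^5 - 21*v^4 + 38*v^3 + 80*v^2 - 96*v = (v - 3)*(v^5 + v^4 - 18*v^3 - 16*v^2 + 32*v) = (v - 4)*(v - 3)*(v^4 + 5*v^3 + 2*v^2 - 8*v) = (v - 4)*(v - 3)*(v + 2)*(v^3 + 3*v^2 - 4*v) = (v - 4)*(v - 3)*(v - 1)*(v + 2)*(v^2 + 4*v) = (v - 4)*(v - 3)*(v - 1)*(v + 2)*(v + 4)*(v)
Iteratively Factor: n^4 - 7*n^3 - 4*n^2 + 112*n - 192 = (n - 3)*(n^3 - 4*n^2 - 16*n + 64) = (n - 4)*(n - 3)*(n^2 - 16) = (n - 4)*(n - 3)*(n + 4)*(n - 4)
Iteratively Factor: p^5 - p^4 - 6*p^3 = (p)*(p^4 - p^3 - 6*p^2) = p*(p - 3)*(p^3 + 2*p^2) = p^2*(p - 3)*(p^2 + 2*p) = p^2*(p - 3)*(p + 2)*(p)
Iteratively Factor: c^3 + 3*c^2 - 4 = (c + 2)*(c^2 + c - 2) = (c - 1)*(c + 2)*(c + 2)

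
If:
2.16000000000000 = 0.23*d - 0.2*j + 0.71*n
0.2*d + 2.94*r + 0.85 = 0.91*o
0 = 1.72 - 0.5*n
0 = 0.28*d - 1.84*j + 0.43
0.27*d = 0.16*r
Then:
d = -1.18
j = 0.05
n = 3.44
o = -5.76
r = -1.99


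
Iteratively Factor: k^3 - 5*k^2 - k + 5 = (k + 1)*(k^2 - 6*k + 5) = (k - 5)*(k + 1)*(k - 1)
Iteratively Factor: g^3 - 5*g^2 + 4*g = (g - 1)*(g^2 - 4*g) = (g - 4)*(g - 1)*(g)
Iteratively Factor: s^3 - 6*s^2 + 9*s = (s - 3)*(s^2 - 3*s) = (s - 3)^2*(s)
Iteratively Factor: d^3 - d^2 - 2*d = (d + 1)*(d^2 - 2*d) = d*(d + 1)*(d - 2)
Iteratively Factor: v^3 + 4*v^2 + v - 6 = (v + 3)*(v^2 + v - 2) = (v - 1)*(v + 3)*(v + 2)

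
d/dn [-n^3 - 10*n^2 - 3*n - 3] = -3*n^2 - 20*n - 3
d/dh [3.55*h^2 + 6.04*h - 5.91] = 7.1*h + 6.04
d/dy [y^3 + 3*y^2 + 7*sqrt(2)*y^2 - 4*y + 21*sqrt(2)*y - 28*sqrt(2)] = 3*y^2 + 6*y + 14*sqrt(2)*y - 4 + 21*sqrt(2)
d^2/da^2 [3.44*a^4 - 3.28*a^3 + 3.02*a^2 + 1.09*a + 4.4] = 41.28*a^2 - 19.68*a + 6.04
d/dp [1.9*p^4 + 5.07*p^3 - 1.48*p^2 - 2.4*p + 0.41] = 7.6*p^3 + 15.21*p^2 - 2.96*p - 2.4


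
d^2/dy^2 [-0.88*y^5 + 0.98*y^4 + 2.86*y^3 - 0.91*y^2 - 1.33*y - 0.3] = -17.6*y^3 + 11.76*y^2 + 17.16*y - 1.82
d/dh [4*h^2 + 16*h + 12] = 8*h + 16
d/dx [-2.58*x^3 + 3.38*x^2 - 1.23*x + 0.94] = -7.74*x^2 + 6.76*x - 1.23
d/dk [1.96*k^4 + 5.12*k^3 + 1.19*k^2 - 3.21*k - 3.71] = 7.84*k^3 + 15.36*k^2 + 2.38*k - 3.21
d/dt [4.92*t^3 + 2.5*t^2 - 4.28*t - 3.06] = 14.76*t^2 + 5.0*t - 4.28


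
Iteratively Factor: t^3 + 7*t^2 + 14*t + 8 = (t + 2)*(t^2 + 5*t + 4) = (t + 1)*(t + 2)*(t + 4)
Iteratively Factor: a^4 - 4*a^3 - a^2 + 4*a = (a - 4)*(a^3 - a) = a*(a - 4)*(a^2 - 1) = a*(a - 4)*(a - 1)*(a + 1)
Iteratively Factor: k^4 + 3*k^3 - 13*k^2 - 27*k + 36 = (k - 1)*(k^3 + 4*k^2 - 9*k - 36) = (k - 1)*(k + 3)*(k^2 + k - 12) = (k - 1)*(k + 3)*(k + 4)*(k - 3)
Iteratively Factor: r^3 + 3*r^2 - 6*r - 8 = (r + 4)*(r^2 - r - 2) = (r + 1)*(r + 4)*(r - 2)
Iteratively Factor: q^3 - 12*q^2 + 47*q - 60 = (q - 4)*(q^2 - 8*q + 15) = (q - 5)*(q - 4)*(q - 3)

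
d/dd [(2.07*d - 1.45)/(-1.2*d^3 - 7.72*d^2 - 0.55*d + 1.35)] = (4.968*d^3 + 10.7604*d^2 - 22.388*d + 1.997)/(1.44*d^6 + 18.528*d^5 + 60.9184*d^4 + 5.252*d^3 - 20.5415*d^2 - 1.485*d + 1.8225)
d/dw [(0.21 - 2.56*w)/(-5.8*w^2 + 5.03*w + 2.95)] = (-14.848*w^2 + 2.436*w - 8.6083)/(33.64*w^4 - 58.348*w^3 - 8.9191*w^2 + 29.677*w + 8.7025)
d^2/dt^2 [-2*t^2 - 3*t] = -4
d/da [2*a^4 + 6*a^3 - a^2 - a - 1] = 8*a^3 + 18*a^2 - 2*a - 1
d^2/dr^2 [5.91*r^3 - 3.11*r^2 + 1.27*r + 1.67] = 35.46*r - 6.22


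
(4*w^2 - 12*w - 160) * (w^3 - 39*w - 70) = 4*w^5 - 12*w^4 - 316*w^3 + 188*w^2 + 7080*w + 11200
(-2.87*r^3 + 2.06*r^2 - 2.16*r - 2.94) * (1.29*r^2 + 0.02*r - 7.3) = -3.7023*r^5 + 2.6*r^4 + 18.2058*r^3 - 18.8738*r^2 + 15.7092*r + 21.462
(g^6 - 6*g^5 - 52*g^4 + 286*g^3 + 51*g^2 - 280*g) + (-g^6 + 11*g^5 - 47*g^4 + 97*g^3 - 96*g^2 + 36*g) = 5*g^5 - 99*g^4 + 383*g^3 - 45*g^2 - 244*g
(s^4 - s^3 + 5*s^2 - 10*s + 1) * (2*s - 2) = 2*s^5 - 4*s^4 + 12*s^3 - 30*s^2 + 22*s - 2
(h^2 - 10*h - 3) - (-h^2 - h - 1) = 2*h^2 - 9*h - 2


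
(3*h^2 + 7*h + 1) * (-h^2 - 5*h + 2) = -3*h^4 - 22*h^3 - 30*h^2 + 9*h + 2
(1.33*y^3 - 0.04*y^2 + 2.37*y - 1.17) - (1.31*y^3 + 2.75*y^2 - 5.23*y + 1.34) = 0.02*y^3 - 2.79*y^2 + 7.6*y - 2.51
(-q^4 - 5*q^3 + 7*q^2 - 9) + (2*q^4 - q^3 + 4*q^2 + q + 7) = q^4 - 6*q^3 + 11*q^2 + q - 2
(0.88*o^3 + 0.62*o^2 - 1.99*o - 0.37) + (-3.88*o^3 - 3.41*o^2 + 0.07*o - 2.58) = -3.0*o^3 - 2.79*o^2 - 1.92*o - 2.95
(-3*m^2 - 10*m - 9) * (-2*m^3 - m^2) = 6*m^5 + 23*m^4 + 28*m^3 + 9*m^2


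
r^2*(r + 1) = r^3 + r^2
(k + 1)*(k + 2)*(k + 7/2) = k^3 + 13*k^2/2 + 25*k/2 + 7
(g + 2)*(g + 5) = g^2 + 7*g + 10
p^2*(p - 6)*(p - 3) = p^4 - 9*p^3 + 18*p^2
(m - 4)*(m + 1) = m^2 - 3*m - 4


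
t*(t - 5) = t^2 - 5*t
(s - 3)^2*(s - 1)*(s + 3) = s^4 - 4*s^3 - 6*s^2 + 36*s - 27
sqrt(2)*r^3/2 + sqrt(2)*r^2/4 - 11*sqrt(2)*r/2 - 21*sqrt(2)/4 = (r - 7/2)*(r + 3)*(sqrt(2)*r/2 + sqrt(2)/2)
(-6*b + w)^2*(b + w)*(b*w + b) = 36*b^4*w + 36*b^4 + 24*b^3*w^2 + 24*b^3*w - 11*b^2*w^3 - 11*b^2*w^2 + b*w^4 + b*w^3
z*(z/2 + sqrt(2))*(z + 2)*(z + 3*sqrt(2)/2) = z^4/2 + z^3 + 7*sqrt(2)*z^3/4 + 3*z^2 + 7*sqrt(2)*z^2/2 + 6*z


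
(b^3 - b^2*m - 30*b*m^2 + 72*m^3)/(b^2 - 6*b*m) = (b^3 - b^2*m - 30*b*m^2 + 72*m^3)/(b*(b - 6*m))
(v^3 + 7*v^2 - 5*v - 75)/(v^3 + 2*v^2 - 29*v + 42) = (v^2 + 10*v + 25)/(v^2 + 5*v - 14)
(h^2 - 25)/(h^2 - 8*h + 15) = (h + 5)/(h - 3)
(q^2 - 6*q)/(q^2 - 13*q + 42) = q/(q - 7)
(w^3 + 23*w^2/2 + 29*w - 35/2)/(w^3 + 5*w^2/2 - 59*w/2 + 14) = (w + 5)/(w - 4)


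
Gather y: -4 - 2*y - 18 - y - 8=-3*y - 30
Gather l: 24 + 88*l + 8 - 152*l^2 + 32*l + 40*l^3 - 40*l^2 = 40*l^3 - 192*l^2 + 120*l + 32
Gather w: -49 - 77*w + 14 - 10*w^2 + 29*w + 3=-10*w^2 - 48*w - 32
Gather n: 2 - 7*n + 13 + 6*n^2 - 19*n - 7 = 6*n^2 - 26*n + 8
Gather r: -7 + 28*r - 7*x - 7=28*r - 7*x - 14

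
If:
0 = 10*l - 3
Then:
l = 3/10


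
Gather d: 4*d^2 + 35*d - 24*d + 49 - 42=4*d^2 + 11*d + 7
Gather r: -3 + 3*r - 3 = 3*r - 6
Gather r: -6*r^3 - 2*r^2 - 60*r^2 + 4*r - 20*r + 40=-6*r^3 - 62*r^2 - 16*r + 40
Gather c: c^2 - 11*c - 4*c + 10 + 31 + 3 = c^2 - 15*c + 44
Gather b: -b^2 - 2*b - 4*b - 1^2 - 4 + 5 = -b^2 - 6*b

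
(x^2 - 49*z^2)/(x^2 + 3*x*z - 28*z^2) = (x - 7*z)/(x - 4*z)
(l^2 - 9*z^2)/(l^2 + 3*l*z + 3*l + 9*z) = (l - 3*z)/(l + 3)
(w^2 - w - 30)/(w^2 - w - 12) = (-w^2 + w + 30)/(-w^2 + w + 12)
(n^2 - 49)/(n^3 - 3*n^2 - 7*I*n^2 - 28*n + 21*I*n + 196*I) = (n + 7)/(n^2 + n*(4 - 7*I) - 28*I)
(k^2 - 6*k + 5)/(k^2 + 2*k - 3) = (k - 5)/(k + 3)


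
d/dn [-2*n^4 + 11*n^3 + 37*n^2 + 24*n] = -8*n^3 + 33*n^2 + 74*n + 24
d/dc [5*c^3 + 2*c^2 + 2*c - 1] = 15*c^2 + 4*c + 2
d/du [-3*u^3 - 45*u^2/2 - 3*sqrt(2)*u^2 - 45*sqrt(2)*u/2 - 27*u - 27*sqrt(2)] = -9*u^2 - 45*u - 6*sqrt(2)*u - 45*sqrt(2)/2 - 27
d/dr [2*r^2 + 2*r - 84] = 4*r + 2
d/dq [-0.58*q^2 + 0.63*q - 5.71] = 0.63 - 1.16*q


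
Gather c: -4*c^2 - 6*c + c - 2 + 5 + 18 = -4*c^2 - 5*c + 21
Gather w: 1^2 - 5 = -4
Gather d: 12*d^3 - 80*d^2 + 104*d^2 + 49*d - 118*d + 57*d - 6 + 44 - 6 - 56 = 12*d^3 + 24*d^2 - 12*d - 24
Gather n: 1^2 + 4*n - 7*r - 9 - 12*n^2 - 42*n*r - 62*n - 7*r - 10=-12*n^2 + n*(-42*r - 58) - 14*r - 18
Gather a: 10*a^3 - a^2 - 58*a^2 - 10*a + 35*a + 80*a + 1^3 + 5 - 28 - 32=10*a^3 - 59*a^2 + 105*a - 54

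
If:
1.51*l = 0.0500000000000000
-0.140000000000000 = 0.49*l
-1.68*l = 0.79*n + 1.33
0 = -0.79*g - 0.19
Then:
No Solution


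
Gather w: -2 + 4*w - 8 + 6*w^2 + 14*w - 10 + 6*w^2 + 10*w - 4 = 12*w^2 + 28*w - 24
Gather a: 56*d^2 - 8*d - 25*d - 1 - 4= 56*d^2 - 33*d - 5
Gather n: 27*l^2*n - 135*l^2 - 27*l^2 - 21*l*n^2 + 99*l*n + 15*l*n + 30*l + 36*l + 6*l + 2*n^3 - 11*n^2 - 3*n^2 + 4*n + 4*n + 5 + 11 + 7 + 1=-162*l^2 + 72*l + 2*n^3 + n^2*(-21*l - 14) + n*(27*l^2 + 114*l + 8) + 24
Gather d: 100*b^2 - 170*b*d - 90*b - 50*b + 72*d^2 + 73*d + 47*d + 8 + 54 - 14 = 100*b^2 - 140*b + 72*d^2 + d*(120 - 170*b) + 48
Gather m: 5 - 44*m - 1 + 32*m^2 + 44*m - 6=32*m^2 - 2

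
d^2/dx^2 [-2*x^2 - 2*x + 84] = -4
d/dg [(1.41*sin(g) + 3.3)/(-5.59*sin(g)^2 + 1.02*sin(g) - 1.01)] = (7.8819*sin(g)^2 + 36.894*sin(g) - 4.7901)*cos(g)/(31.2481*sin(g)^4 - 11.4036*sin(g)^3 + 12.3322*sin(g)^2 - 2.0604*sin(g) + 1.0201)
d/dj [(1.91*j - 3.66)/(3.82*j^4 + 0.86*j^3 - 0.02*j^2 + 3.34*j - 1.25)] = (-21.8886*j^4 + 52.6396*j^3 + 9.481*j^2 - 0.1464*j + 9.8369)/(14.5924*j^8 + 6.5704*j^7 + 0.5868*j^6 + 25.4832*j^5 - 3.8048*j^4 - 2.2836*j^3 + 11.2056*j^2 - 8.35*j + 1.5625)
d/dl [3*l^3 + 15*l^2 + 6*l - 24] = 9*l^2 + 30*l + 6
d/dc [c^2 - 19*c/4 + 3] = 2*c - 19/4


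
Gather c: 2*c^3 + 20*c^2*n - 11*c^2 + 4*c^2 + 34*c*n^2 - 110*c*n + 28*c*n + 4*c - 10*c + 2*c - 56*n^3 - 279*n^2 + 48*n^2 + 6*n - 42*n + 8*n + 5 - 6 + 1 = 2*c^3 + c^2*(20*n - 7) + c*(34*n^2 - 82*n - 4) - 56*n^3 - 231*n^2 - 28*n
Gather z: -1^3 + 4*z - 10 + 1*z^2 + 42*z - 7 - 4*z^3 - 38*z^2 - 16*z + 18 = -4*z^3 - 37*z^2 + 30*z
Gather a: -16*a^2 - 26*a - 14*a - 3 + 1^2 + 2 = -16*a^2 - 40*a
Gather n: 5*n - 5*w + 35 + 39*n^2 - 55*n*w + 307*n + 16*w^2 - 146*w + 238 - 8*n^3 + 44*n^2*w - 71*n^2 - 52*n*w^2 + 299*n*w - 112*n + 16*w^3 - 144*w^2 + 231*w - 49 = -8*n^3 + n^2*(44*w - 32) + n*(-52*w^2 + 244*w + 200) + 16*w^3 - 128*w^2 + 80*w + 224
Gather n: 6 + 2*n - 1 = 2*n + 5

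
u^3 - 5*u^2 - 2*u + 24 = (u - 4)*(u - 3)*(u + 2)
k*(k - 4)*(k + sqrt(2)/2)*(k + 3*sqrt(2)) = k^4 - 4*k^3 + 7*sqrt(2)*k^3/2 - 14*sqrt(2)*k^2 + 3*k^2 - 12*k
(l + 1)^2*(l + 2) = l^3 + 4*l^2 + 5*l + 2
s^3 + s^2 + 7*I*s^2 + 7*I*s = s*(s + 1)*(s + 7*I)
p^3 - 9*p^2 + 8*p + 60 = (p - 6)*(p - 5)*(p + 2)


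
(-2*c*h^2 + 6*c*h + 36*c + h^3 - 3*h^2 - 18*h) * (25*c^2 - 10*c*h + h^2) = -50*c^3*h^2 + 150*c^3*h + 900*c^3 + 45*c^2*h^3 - 135*c^2*h^2 - 810*c^2*h - 12*c*h^4 + 36*c*h^3 + 216*c*h^2 + h^5 - 3*h^4 - 18*h^3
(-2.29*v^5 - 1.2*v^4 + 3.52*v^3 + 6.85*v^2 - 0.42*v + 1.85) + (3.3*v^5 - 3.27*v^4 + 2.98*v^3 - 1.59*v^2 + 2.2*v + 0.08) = 1.01*v^5 - 4.47*v^4 + 6.5*v^3 + 5.26*v^2 + 1.78*v + 1.93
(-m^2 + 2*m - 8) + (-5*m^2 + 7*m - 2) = -6*m^2 + 9*m - 10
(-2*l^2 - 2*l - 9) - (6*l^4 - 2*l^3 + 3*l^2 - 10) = -6*l^4 + 2*l^3 - 5*l^2 - 2*l + 1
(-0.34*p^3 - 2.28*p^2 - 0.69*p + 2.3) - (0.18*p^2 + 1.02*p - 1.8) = -0.34*p^3 - 2.46*p^2 - 1.71*p + 4.1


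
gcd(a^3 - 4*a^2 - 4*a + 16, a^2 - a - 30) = 1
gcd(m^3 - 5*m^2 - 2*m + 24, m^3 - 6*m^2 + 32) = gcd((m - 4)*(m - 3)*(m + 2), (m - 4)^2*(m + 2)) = m^2 - 2*m - 8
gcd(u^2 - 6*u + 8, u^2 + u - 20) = u - 4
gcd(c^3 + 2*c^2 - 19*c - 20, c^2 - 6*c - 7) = c + 1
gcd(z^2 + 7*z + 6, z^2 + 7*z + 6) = z^2 + 7*z + 6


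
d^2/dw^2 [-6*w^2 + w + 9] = -12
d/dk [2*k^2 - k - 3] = 4*k - 1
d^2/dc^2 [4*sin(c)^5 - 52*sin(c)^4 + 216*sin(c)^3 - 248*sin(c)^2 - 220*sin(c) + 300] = -100*sin(c)^5 + 832*sin(c)^4 - 1864*sin(c)^3 + 368*sin(c)^2 + 1516*sin(c) - 496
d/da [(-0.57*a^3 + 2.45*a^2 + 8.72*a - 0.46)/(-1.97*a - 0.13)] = (2.2458*a^3 - 4.6042*a^2 - 0.637*a - 2.0398)/(3.8809*a^2 + 0.5122*a + 0.0169)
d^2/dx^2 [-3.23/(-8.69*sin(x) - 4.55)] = (-243.917003*sin(x)^2 + 127.712585*sin(x) + 487.834006)/(8.69*sin(x) + 4.55)^3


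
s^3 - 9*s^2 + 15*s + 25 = (s - 5)^2*(s + 1)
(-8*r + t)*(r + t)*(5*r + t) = -40*r^3 - 43*r^2*t - 2*r*t^2 + t^3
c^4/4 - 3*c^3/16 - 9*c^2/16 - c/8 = c*(c/4 + 1/4)*(c - 2)*(c + 1/4)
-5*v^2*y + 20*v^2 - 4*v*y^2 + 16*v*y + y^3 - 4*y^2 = (-5*v + y)*(v + y)*(y - 4)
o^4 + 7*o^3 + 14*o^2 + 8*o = o*(o + 1)*(o + 2)*(o + 4)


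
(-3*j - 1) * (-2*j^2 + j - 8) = 6*j^3 - j^2 + 23*j + 8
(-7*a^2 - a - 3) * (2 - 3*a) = 21*a^3 - 11*a^2 + 7*a - 6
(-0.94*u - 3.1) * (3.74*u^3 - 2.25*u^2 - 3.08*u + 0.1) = -3.5156*u^4 - 9.479*u^3 + 9.8702*u^2 + 9.454*u - 0.31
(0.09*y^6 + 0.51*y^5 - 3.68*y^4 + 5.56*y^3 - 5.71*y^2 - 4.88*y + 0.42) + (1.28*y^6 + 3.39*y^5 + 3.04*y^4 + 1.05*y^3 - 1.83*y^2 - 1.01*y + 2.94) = 1.37*y^6 + 3.9*y^5 - 0.64*y^4 + 6.61*y^3 - 7.54*y^2 - 5.89*y + 3.36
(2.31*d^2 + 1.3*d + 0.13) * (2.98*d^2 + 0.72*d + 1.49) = 6.8838*d^4 + 5.5372*d^3 + 4.7653*d^2 + 2.0306*d + 0.1937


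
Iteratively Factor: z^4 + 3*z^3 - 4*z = (z)*(z^3 + 3*z^2 - 4) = z*(z + 2)*(z^2 + z - 2) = z*(z - 1)*(z + 2)*(z + 2)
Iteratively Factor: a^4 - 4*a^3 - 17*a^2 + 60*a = (a)*(a^3 - 4*a^2 - 17*a + 60) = a*(a - 3)*(a^2 - a - 20) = a*(a - 3)*(a + 4)*(a - 5)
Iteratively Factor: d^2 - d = (d)*(d - 1)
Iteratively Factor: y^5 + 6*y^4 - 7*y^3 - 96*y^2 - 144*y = (y)*(y^4 + 6*y^3 - 7*y^2 - 96*y - 144) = y*(y + 3)*(y^3 + 3*y^2 - 16*y - 48) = y*(y + 3)^2*(y^2 - 16) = y*(y - 4)*(y + 3)^2*(y + 4)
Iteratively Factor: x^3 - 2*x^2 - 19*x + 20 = (x - 5)*(x^2 + 3*x - 4) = (x - 5)*(x - 1)*(x + 4)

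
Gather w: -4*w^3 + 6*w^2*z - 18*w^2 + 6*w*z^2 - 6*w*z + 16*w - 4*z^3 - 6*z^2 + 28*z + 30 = -4*w^3 + w^2*(6*z - 18) + w*(6*z^2 - 6*z + 16) - 4*z^3 - 6*z^2 + 28*z + 30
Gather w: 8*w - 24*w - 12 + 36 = 24 - 16*w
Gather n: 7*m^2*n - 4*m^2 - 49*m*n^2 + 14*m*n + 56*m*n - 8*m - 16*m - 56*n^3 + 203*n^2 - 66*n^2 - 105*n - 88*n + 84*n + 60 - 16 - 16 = -4*m^2 - 24*m - 56*n^3 + n^2*(137 - 49*m) + n*(7*m^2 + 70*m - 109) + 28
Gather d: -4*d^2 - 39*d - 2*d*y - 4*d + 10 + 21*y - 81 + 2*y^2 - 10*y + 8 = -4*d^2 + d*(-2*y - 43) + 2*y^2 + 11*y - 63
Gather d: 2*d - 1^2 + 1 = 2*d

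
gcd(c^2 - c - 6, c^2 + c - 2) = c + 2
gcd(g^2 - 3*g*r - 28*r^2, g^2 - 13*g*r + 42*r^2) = -g + 7*r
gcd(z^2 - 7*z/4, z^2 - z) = z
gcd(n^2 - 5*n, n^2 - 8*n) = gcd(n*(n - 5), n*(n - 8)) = n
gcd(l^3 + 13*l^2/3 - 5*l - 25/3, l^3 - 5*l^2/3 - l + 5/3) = l^2 - 2*l/3 - 5/3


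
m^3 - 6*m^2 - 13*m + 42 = (m - 7)*(m - 2)*(m + 3)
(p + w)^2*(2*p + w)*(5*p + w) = 10*p^4 + 27*p^3*w + 25*p^2*w^2 + 9*p*w^3 + w^4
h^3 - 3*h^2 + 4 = (h - 2)^2*(h + 1)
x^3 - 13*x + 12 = (x - 3)*(x - 1)*(x + 4)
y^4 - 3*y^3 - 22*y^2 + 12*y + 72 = (y - 6)*(y - 2)*(y + 2)*(y + 3)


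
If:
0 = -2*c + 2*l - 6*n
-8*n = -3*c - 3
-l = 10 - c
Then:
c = -89/9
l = -179/9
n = -10/3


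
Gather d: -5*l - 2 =-5*l - 2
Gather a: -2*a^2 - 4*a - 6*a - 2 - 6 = -2*a^2 - 10*a - 8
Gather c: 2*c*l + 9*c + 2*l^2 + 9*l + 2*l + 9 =c*(2*l + 9) + 2*l^2 + 11*l + 9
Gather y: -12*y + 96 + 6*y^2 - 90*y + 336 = 6*y^2 - 102*y + 432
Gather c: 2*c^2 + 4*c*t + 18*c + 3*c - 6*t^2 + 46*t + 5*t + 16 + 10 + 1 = 2*c^2 + c*(4*t + 21) - 6*t^2 + 51*t + 27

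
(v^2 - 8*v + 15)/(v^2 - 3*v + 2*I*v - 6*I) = (v - 5)/(v + 2*I)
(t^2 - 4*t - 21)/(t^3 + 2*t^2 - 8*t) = (t^2 - 4*t - 21)/(t*(t^2 + 2*t - 8))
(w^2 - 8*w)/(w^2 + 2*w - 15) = w*(w - 8)/(w^2 + 2*w - 15)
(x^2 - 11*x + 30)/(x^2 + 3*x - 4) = (x^2 - 11*x + 30)/(x^2 + 3*x - 4)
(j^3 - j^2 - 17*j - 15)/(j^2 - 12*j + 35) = (j^2 + 4*j + 3)/(j - 7)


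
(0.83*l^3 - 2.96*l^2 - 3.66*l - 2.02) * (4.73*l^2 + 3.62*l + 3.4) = 3.9259*l^5 - 10.9962*l^4 - 25.205*l^3 - 32.8678*l^2 - 19.7564*l - 6.868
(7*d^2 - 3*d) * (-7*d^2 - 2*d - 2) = -49*d^4 + 7*d^3 - 8*d^2 + 6*d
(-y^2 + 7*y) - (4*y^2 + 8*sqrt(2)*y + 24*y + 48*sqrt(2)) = -5*y^2 - 17*y - 8*sqrt(2)*y - 48*sqrt(2)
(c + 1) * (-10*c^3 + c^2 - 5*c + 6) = -10*c^4 - 9*c^3 - 4*c^2 + c + 6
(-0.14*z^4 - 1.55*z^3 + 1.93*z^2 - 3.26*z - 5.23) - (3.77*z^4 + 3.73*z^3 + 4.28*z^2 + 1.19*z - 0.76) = -3.91*z^4 - 5.28*z^3 - 2.35*z^2 - 4.45*z - 4.47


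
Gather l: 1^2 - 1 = 0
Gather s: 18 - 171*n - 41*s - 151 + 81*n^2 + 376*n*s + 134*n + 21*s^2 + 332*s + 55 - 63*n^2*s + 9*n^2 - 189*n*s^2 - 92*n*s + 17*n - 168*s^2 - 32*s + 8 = 90*n^2 - 20*n + s^2*(-189*n - 147) + s*(-63*n^2 + 284*n + 259) - 70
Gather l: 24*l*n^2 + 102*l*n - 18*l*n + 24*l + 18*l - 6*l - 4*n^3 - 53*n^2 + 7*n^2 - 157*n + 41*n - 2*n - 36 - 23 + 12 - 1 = l*(24*n^2 + 84*n + 36) - 4*n^3 - 46*n^2 - 118*n - 48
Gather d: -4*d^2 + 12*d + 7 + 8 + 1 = -4*d^2 + 12*d + 16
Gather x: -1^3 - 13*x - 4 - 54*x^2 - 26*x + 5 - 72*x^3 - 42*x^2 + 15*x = -72*x^3 - 96*x^2 - 24*x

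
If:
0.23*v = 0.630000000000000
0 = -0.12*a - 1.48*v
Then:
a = -33.78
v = 2.74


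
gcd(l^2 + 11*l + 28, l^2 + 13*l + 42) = l + 7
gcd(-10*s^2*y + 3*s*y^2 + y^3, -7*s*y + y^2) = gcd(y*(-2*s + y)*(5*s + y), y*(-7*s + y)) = y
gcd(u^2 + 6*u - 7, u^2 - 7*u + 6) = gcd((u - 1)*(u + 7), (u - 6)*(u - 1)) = u - 1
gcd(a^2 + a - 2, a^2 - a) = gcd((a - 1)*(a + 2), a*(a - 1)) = a - 1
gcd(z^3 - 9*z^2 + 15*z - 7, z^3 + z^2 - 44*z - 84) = z - 7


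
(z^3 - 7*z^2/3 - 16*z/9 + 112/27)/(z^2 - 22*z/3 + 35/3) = (z^2 - 16/9)/(z - 5)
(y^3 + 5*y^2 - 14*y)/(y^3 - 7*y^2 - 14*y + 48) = y*(y + 7)/(y^2 - 5*y - 24)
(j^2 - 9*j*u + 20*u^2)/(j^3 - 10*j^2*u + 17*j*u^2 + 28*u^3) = (-j + 5*u)/(-j^2 + 6*j*u + 7*u^2)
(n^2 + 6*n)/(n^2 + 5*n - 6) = n/(n - 1)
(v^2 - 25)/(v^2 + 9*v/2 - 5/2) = 2*(v - 5)/(2*v - 1)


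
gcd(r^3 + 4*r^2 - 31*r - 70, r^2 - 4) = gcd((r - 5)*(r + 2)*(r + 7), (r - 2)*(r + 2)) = r + 2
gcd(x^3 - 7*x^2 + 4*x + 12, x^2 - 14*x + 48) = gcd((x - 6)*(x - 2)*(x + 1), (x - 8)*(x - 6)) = x - 6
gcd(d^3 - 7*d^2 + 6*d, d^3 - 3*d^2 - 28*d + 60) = d - 6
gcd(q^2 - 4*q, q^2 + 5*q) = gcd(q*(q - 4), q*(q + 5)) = q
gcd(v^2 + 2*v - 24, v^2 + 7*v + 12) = 1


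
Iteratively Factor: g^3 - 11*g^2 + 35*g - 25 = (g - 5)*(g^2 - 6*g + 5) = (g - 5)^2*(g - 1)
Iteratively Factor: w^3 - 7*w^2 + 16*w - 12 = (w - 2)*(w^2 - 5*w + 6) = (w - 3)*(w - 2)*(w - 2)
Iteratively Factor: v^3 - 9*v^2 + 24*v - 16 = (v - 4)*(v^2 - 5*v + 4) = (v - 4)^2*(v - 1)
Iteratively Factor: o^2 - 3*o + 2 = (o - 2)*(o - 1)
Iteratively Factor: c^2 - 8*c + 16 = (c - 4)*(c - 4)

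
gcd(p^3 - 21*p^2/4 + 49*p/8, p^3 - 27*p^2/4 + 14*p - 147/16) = p^2 - 21*p/4 + 49/8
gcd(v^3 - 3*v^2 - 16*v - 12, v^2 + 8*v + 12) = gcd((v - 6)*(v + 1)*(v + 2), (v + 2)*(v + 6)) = v + 2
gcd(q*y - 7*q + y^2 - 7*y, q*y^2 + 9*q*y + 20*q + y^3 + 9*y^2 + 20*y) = q + y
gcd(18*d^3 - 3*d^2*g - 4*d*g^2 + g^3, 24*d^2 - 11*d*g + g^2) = 3*d - g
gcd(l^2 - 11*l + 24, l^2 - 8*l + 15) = l - 3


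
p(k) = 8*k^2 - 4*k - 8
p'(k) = 16*k - 4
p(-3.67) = 114.43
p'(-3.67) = -62.72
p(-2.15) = 37.58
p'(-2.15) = -38.40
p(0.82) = -5.90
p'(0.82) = 9.12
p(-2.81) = 66.41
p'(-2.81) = -48.96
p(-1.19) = 8.09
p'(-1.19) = -23.04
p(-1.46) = 14.89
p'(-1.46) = -27.36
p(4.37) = 127.30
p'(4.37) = 65.92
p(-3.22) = 87.83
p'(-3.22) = -55.52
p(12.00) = 1096.00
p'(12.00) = 188.00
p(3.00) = 52.00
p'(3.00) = 44.00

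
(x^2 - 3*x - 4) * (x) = x^3 - 3*x^2 - 4*x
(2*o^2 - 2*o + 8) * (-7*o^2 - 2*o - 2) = -14*o^4 + 10*o^3 - 56*o^2 - 12*o - 16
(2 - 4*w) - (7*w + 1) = 1 - 11*w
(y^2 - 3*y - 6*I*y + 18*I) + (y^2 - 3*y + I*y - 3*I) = 2*y^2 - 6*y - 5*I*y + 15*I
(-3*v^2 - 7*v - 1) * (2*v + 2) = -6*v^3 - 20*v^2 - 16*v - 2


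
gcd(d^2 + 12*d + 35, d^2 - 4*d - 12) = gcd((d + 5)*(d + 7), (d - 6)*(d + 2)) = 1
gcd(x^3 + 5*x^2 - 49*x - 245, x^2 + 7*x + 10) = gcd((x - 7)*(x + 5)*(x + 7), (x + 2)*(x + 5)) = x + 5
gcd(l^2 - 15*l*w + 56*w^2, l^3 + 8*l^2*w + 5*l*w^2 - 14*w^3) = 1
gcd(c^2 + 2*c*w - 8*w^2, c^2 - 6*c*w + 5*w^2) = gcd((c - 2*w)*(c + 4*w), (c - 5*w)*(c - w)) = 1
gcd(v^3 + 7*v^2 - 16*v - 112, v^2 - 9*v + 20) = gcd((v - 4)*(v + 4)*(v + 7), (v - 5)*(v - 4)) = v - 4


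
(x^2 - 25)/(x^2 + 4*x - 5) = (x - 5)/(x - 1)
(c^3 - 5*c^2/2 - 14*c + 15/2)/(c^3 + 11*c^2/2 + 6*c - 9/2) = (c - 5)/(c + 3)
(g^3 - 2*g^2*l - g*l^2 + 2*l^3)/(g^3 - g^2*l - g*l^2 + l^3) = (g - 2*l)/(g - l)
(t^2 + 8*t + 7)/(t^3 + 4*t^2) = (t^2 + 8*t + 7)/(t^2*(t + 4))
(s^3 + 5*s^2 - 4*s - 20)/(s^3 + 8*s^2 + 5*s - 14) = (s^2 + 3*s - 10)/(s^2 + 6*s - 7)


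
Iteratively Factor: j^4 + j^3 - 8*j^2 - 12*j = (j + 2)*(j^3 - j^2 - 6*j) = (j + 2)^2*(j^2 - 3*j) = j*(j + 2)^2*(j - 3)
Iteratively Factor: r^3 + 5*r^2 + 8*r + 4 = (r + 2)*(r^2 + 3*r + 2) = (r + 1)*(r + 2)*(r + 2)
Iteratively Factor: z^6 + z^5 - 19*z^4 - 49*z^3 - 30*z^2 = (z + 3)*(z^5 - 2*z^4 - 13*z^3 - 10*z^2) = (z - 5)*(z + 3)*(z^4 + 3*z^3 + 2*z^2) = (z - 5)*(z + 2)*(z + 3)*(z^3 + z^2) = z*(z - 5)*(z + 2)*(z + 3)*(z^2 + z) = z*(z - 5)*(z + 1)*(z + 2)*(z + 3)*(z)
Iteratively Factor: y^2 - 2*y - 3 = (y - 3)*(y + 1)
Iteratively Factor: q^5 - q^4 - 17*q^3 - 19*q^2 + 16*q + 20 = (q - 5)*(q^4 + 4*q^3 + 3*q^2 - 4*q - 4) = (q - 5)*(q + 2)*(q^3 + 2*q^2 - q - 2) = (q - 5)*(q + 1)*(q + 2)*(q^2 + q - 2) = (q - 5)*(q + 1)*(q + 2)^2*(q - 1)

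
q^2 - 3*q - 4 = (q - 4)*(q + 1)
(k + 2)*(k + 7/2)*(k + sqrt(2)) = k^3 + sqrt(2)*k^2 + 11*k^2/2 + 7*k + 11*sqrt(2)*k/2 + 7*sqrt(2)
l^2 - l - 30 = (l - 6)*(l + 5)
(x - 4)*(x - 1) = x^2 - 5*x + 4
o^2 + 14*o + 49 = (o + 7)^2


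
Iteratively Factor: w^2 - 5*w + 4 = (w - 1)*(w - 4)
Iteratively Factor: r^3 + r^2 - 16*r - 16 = (r + 1)*(r^2 - 16) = (r - 4)*(r + 1)*(r + 4)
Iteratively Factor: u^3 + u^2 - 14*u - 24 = (u + 3)*(u^2 - 2*u - 8) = (u + 2)*(u + 3)*(u - 4)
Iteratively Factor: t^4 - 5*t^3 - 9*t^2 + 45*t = (t - 3)*(t^3 - 2*t^2 - 15*t) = t*(t - 3)*(t^2 - 2*t - 15) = t*(t - 5)*(t - 3)*(t + 3)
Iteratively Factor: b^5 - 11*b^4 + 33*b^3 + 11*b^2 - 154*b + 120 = (b - 1)*(b^4 - 10*b^3 + 23*b^2 + 34*b - 120) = (b - 4)*(b - 1)*(b^3 - 6*b^2 - b + 30) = (b - 4)*(b - 3)*(b - 1)*(b^2 - 3*b - 10) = (b - 4)*(b - 3)*(b - 1)*(b + 2)*(b - 5)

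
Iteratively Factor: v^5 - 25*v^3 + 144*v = (v - 4)*(v^4 + 4*v^3 - 9*v^2 - 36*v) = (v - 4)*(v + 3)*(v^3 + v^2 - 12*v) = (v - 4)*(v - 3)*(v + 3)*(v^2 + 4*v) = v*(v - 4)*(v - 3)*(v + 3)*(v + 4)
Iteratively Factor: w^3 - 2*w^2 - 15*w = (w + 3)*(w^2 - 5*w) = w*(w + 3)*(w - 5)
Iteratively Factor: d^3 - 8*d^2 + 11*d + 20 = (d - 5)*(d^2 - 3*d - 4) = (d - 5)*(d + 1)*(d - 4)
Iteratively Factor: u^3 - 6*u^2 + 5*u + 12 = (u - 3)*(u^2 - 3*u - 4) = (u - 4)*(u - 3)*(u + 1)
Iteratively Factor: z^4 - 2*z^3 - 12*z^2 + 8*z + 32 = (z - 4)*(z^3 + 2*z^2 - 4*z - 8) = (z - 4)*(z + 2)*(z^2 - 4) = (z - 4)*(z + 2)^2*(z - 2)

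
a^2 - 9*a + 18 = (a - 6)*(a - 3)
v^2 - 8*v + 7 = (v - 7)*(v - 1)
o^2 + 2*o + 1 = (o + 1)^2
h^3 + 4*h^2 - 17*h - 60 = (h - 4)*(h + 3)*(h + 5)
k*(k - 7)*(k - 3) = k^3 - 10*k^2 + 21*k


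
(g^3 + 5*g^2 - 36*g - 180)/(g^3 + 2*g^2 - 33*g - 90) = (g + 6)/(g + 3)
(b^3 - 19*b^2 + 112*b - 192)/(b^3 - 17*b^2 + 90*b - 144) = (b - 8)/(b - 6)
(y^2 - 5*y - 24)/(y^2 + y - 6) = (y - 8)/(y - 2)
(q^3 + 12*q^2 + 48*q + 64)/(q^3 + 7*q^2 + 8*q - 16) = (q + 4)/(q - 1)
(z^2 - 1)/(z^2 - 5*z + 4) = (z + 1)/(z - 4)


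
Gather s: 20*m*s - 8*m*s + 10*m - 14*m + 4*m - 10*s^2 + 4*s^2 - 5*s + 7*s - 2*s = 12*m*s - 6*s^2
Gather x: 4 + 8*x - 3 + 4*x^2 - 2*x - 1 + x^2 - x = 5*x^2 + 5*x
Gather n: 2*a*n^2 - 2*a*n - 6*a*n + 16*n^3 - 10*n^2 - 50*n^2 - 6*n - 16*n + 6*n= 16*n^3 + n^2*(2*a - 60) + n*(-8*a - 16)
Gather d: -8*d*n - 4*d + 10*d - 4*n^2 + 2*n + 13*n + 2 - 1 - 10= d*(6 - 8*n) - 4*n^2 + 15*n - 9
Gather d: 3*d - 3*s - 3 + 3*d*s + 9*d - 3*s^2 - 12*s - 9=d*(3*s + 12) - 3*s^2 - 15*s - 12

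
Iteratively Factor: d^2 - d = (d)*(d - 1)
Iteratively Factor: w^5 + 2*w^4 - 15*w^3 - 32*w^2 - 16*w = (w - 4)*(w^4 + 6*w^3 + 9*w^2 + 4*w) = w*(w - 4)*(w^3 + 6*w^2 + 9*w + 4) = w*(w - 4)*(w + 1)*(w^2 + 5*w + 4) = w*(w - 4)*(w + 1)^2*(w + 4)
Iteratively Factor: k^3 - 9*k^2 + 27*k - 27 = (k - 3)*(k^2 - 6*k + 9) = (k - 3)^2*(k - 3)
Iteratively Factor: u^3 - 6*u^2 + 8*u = (u - 4)*(u^2 - 2*u) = (u - 4)*(u - 2)*(u)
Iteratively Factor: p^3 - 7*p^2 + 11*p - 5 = (p - 5)*(p^2 - 2*p + 1) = (p - 5)*(p - 1)*(p - 1)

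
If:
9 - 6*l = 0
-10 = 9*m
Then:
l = 3/2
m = -10/9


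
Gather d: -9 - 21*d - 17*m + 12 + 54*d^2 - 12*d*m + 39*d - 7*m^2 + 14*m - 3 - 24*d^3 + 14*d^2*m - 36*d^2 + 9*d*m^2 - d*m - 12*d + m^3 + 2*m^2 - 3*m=-24*d^3 + d^2*(14*m + 18) + d*(9*m^2 - 13*m + 6) + m^3 - 5*m^2 - 6*m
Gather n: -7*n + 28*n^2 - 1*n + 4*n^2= 32*n^2 - 8*n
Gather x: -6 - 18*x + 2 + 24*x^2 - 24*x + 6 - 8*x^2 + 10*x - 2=16*x^2 - 32*x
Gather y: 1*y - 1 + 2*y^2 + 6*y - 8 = 2*y^2 + 7*y - 9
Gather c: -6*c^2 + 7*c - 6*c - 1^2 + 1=-6*c^2 + c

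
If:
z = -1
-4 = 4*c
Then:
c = -1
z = -1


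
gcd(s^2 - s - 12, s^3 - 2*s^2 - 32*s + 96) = s - 4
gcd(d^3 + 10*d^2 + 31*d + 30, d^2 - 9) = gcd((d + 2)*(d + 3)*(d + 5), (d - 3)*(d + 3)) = d + 3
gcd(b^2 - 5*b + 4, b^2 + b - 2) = b - 1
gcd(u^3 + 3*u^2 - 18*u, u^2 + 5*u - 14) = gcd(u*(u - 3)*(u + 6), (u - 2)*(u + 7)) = 1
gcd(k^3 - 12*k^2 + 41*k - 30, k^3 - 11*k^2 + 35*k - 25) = k^2 - 6*k + 5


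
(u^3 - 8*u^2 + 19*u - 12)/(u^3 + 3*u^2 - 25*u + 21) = (u - 4)/(u + 7)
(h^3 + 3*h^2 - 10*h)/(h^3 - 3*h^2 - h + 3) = h*(h^2 + 3*h - 10)/(h^3 - 3*h^2 - h + 3)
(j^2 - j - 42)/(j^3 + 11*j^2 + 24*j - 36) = (j - 7)/(j^2 + 5*j - 6)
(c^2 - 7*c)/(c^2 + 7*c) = (c - 7)/(c + 7)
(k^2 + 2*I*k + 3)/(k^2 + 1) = (k + 3*I)/(k + I)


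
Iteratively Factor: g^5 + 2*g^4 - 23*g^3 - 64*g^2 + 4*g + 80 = (g + 4)*(g^4 - 2*g^3 - 15*g^2 - 4*g + 20) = (g + 2)*(g + 4)*(g^3 - 4*g^2 - 7*g + 10) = (g + 2)^2*(g + 4)*(g^2 - 6*g + 5) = (g - 1)*(g + 2)^2*(g + 4)*(g - 5)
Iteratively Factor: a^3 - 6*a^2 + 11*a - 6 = (a - 2)*(a^2 - 4*a + 3) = (a - 2)*(a - 1)*(a - 3)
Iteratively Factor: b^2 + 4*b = (b + 4)*(b)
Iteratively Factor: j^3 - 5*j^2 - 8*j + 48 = (j - 4)*(j^2 - j - 12) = (j - 4)^2*(j + 3)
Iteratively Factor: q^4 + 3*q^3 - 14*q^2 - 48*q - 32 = (q + 4)*(q^3 - q^2 - 10*q - 8) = (q + 2)*(q + 4)*(q^2 - 3*q - 4) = (q - 4)*(q + 2)*(q + 4)*(q + 1)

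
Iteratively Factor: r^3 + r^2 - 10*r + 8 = (r + 4)*(r^2 - 3*r + 2) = (r - 1)*(r + 4)*(r - 2)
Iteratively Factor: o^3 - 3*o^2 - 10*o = (o - 5)*(o^2 + 2*o) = o*(o - 5)*(o + 2)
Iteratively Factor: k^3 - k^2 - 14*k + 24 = (k - 2)*(k^2 + k - 12) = (k - 2)*(k + 4)*(k - 3)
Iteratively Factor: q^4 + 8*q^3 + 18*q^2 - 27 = (q + 3)*(q^3 + 5*q^2 + 3*q - 9) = (q - 1)*(q + 3)*(q^2 + 6*q + 9) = (q - 1)*(q + 3)^2*(q + 3)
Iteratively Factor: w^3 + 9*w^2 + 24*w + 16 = (w + 4)*(w^2 + 5*w + 4) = (w + 1)*(w + 4)*(w + 4)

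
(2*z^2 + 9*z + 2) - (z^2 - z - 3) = z^2 + 10*z + 5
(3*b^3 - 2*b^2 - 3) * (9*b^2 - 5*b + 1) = 27*b^5 - 33*b^4 + 13*b^3 - 29*b^2 + 15*b - 3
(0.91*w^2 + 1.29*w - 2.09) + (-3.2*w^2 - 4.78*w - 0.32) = -2.29*w^2 - 3.49*w - 2.41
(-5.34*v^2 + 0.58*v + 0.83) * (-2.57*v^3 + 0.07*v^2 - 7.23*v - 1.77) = 13.7238*v^5 - 1.8644*v^4 + 36.5157*v^3 + 5.3165*v^2 - 7.0275*v - 1.4691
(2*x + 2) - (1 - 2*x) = 4*x + 1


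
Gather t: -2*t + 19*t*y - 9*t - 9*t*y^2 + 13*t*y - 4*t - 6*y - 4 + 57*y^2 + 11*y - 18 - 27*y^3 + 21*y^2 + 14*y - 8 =t*(-9*y^2 + 32*y - 15) - 27*y^3 + 78*y^2 + 19*y - 30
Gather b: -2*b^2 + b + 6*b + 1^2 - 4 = -2*b^2 + 7*b - 3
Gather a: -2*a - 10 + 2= -2*a - 8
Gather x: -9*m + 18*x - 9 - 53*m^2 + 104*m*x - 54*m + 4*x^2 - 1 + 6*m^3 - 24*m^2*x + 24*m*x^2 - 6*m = 6*m^3 - 53*m^2 - 69*m + x^2*(24*m + 4) + x*(-24*m^2 + 104*m + 18) - 10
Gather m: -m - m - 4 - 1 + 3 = -2*m - 2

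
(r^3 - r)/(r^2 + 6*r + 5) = r*(r - 1)/(r + 5)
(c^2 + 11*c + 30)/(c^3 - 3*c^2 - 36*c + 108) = (c + 5)/(c^2 - 9*c + 18)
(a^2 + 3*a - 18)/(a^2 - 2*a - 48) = (a - 3)/(a - 8)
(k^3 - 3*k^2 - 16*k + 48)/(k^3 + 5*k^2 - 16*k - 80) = (k - 3)/(k + 5)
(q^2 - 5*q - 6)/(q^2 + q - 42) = (q + 1)/(q + 7)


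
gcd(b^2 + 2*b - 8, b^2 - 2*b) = b - 2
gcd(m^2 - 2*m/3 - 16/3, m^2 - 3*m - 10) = m + 2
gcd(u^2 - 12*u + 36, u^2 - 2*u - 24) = u - 6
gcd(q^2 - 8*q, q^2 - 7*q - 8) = q - 8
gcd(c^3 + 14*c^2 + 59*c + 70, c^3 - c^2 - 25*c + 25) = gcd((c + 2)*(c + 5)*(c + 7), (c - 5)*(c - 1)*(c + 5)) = c + 5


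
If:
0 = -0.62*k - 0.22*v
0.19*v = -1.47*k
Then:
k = 0.00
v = 0.00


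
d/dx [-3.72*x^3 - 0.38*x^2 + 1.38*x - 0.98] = -11.16*x^2 - 0.76*x + 1.38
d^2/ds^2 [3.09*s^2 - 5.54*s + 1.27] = 6.18000000000000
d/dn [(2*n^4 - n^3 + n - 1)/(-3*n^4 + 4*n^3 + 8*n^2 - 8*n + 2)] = (5*n^6 + 32*n^5 - 47*n^4 + 12*n^3 - 2*n^2 + 16*n - 6)/(9*n^8 - 24*n^7 - 32*n^6 + 112*n^5 - 12*n^4 - 112*n^3 + 96*n^2 - 32*n + 4)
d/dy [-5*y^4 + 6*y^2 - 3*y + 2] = -20*y^3 + 12*y - 3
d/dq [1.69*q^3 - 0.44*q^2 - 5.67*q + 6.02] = 5.07*q^2 - 0.88*q - 5.67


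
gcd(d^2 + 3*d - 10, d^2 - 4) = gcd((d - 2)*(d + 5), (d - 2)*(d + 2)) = d - 2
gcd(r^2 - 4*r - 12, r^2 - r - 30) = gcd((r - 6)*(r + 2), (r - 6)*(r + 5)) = r - 6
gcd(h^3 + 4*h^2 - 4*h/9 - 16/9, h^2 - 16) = h + 4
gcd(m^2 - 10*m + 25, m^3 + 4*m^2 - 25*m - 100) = m - 5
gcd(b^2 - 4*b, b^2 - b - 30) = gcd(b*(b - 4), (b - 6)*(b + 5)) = 1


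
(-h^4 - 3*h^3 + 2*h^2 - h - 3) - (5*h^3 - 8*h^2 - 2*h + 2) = -h^4 - 8*h^3 + 10*h^2 + h - 5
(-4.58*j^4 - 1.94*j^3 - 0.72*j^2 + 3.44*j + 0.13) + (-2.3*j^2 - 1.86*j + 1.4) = -4.58*j^4 - 1.94*j^3 - 3.02*j^2 + 1.58*j + 1.53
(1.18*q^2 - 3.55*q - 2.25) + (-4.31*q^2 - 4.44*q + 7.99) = -3.13*q^2 - 7.99*q + 5.74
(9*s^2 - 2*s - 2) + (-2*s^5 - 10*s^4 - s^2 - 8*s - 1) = -2*s^5 - 10*s^4 + 8*s^2 - 10*s - 3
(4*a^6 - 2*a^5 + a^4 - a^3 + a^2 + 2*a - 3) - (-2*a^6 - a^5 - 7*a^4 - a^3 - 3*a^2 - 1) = 6*a^6 - a^5 + 8*a^4 + 4*a^2 + 2*a - 2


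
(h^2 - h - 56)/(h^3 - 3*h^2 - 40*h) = (h + 7)/(h*(h + 5))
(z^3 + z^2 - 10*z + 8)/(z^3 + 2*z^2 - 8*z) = (z - 1)/z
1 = 1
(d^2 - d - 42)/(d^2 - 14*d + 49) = (d + 6)/(d - 7)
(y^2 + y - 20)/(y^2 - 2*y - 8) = (y + 5)/(y + 2)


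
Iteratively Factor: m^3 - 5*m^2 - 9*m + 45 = (m - 3)*(m^2 - 2*m - 15) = (m - 5)*(m - 3)*(m + 3)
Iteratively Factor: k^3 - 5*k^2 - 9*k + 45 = (k - 5)*(k^2 - 9) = (k - 5)*(k - 3)*(k + 3)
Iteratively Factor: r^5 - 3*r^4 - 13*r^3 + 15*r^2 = (r + 3)*(r^4 - 6*r^3 + 5*r^2) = (r - 5)*(r + 3)*(r^3 - r^2) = r*(r - 5)*(r + 3)*(r^2 - r) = r*(r - 5)*(r - 1)*(r + 3)*(r)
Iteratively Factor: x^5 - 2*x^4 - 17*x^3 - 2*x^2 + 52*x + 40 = (x - 5)*(x^4 + 3*x^3 - 2*x^2 - 12*x - 8) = (x - 5)*(x - 2)*(x^3 + 5*x^2 + 8*x + 4) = (x - 5)*(x - 2)*(x + 2)*(x^2 + 3*x + 2) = (x - 5)*(x - 2)*(x + 1)*(x + 2)*(x + 2)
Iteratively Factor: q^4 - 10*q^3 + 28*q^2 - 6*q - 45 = (q - 3)*(q^3 - 7*q^2 + 7*q + 15) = (q - 5)*(q - 3)*(q^2 - 2*q - 3) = (q - 5)*(q - 3)^2*(q + 1)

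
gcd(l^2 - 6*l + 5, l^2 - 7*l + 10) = l - 5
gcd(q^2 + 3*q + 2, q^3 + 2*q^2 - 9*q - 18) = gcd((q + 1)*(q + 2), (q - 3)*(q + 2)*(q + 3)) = q + 2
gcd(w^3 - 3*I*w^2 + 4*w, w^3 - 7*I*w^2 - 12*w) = w^2 - 4*I*w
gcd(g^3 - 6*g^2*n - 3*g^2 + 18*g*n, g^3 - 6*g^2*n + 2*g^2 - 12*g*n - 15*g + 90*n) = g^2 - 6*g*n - 3*g + 18*n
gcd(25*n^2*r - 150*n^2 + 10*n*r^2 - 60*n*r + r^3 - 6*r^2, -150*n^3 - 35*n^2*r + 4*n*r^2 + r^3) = 25*n^2 + 10*n*r + r^2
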